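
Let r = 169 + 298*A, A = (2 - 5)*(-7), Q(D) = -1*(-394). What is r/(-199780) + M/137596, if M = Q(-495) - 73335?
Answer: -1932060309/3436116110 ≈ -0.56228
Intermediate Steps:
Q(D) = 394
M = -72941 (M = 394 - 73335 = -72941)
A = 21 (A = -3*(-7) = 21)
r = 6427 (r = 169 + 298*21 = 169 + 6258 = 6427)
r/(-199780) + M/137596 = 6427/(-199780) - 72941/137596 = 6427*(-1/199780) - 72941*1/137596 = -6427/199780 - 72941/137596 = -1932060309/3436116110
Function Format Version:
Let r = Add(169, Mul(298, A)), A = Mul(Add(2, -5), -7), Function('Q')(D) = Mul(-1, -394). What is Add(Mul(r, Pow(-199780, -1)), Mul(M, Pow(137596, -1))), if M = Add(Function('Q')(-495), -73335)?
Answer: Rational(-1932060309, 3436116110) ≈ -0.56228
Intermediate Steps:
Function('Q')(D) = 394
M = -72941 (M = Add(394, -73335) = -72941)
A = 21 (A = Mul(-3, -7) = 21)
r = 6427 (r = Add(169, Mul(298, 21)) = Add(169, 6258) = 6427)
Add(Mul(r, Pow(-199780, -1)), Mul(M, Pow(137596, -1))) = Add(Mul(6427, Pow(-199780, -1)), Mul(-72941, Pow(137596, -1))) = Add(Mul(6427, Rational(-1, 199780)), Mul(-72941, Rational(1, 137596))) = Add(Rational(-6427, 199780), Rational(-72941, 137596)) = Rational(-1932060309, 3436116110)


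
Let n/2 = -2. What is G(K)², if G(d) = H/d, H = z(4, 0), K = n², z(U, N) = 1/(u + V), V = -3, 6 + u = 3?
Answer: 1/9216 ≈ 0.00010851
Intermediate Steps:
u = -3 (u = -6 + 3 = -3)
n = -4 (n = 2*(-2) = -4)
z(U, N) = -⅙ (z(U, N) = 1/(-3 - 3) = 1/(-6) = -⅙)
K = 16 (K = (-4)² = 16)
H = -⅙ ≈ -0.16667
G(d) = -1/(6*d)
G(K)² = (-⅙/16)² = (-⅙*1/16)² = (-1/96)² = 1/9216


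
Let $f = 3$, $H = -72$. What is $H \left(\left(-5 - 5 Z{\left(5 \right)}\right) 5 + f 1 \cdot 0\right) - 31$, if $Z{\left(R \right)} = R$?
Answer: $10769$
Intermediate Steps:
$H \left(\left(-5 - 5 Z{\left(5 \right)}\right) 5 + f 1 \cdot 0\right) - 31 = - 72 \left(\left(-5 - 25\right) 5 + 3 \cdot 1 \cdot 0\right) - 31 = - 72 \left(\left(-5 - 25\right) 5 + 3 \cdot 0\right) - 31 = - 72 \left(\left(-30\right) 5 + 0\right) - 31 = - 72 \left(-150 + 0\right) - 31 = \left(-72\right) \left(-150\right) - 31 = 10800 - 31 = 10769$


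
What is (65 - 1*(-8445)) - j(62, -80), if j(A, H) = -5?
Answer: 8515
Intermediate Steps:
(65 - 1*(-8445)) - j(62, -80) = (65 - 1*(-8445)) - 1*(-5) = (65 + 8445) + 5 = 8510 + 5 = 8515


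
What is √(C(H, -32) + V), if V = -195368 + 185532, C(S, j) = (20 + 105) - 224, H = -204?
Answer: I*√9935 ≈ 99.674*I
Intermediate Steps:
C(S, j) = -99 (C(S, j) = 125 - 224 = -99)
V = -9836
√(C(H, -32) + V) = √(-99 - 9836) = √(-9935) = I*√9935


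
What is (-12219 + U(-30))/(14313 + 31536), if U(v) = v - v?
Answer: -4073/15283 ≈ -0.26651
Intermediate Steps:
U(v) = 0
(-12219 + U(-30))/(14313 + 31536) = (-12219 + 0)/(14313 + 31536) = -12219/45849 = -12219*1/45849 = -4073/15283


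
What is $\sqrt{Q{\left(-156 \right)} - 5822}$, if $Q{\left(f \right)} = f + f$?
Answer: $i \sqrt{6134} \approx 78.32 i$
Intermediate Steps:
$Q{\left(f \right)} = 2 f$
$\sqrt{Q{\left(-156 \right)} - 5822} = \sqrt{2 \left(-156\right) - 5822} = \sqrt{-312 - 5822} = \sqrt{-6134} = i \sqrt{6134}$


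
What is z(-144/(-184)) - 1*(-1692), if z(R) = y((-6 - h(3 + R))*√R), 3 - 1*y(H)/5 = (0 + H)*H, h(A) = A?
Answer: 16212819/12167 ≈ 1332.5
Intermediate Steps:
y(H) = 15 - 5*H² (y(H) = 15 - 5*(0 + H)*H = 15 - 5*H*H = 15 - 5*H²)
z(R) = 15 - 5*R*(-9 - R)² (z(R) = 15 - 5*R*(-6 - (3 + R))² = 15 - 5*R*(-6 + (-3 - R))² = 15 - 5*R*(-9 - R)²)
z(-144/(-184)) - 1*(-1692) = (15 - 5*(-144/(-184))*(9 - 144/(-184))²) - 1*(-1692) = (15 - 5*(-144*(-1/184))*(9 - 144*(-1/184))²) + 1692 = (15 - 5*18/23*(9 + 18/23)²) + 1692 = (15 - 5*18/23*(225/23)²) + 1692 = (15 - 5*18/23*50625/529) + 1692 = (15 - 4556250/12167) + 1692 = -4373745/12167 + 1692 = 16212819/12167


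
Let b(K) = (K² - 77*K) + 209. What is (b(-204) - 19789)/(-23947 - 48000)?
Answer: -37744/71947 ≈ -0.52461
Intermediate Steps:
b(K) = 209 + K² - 77*K
(b(-204) - 19789)/(-23947 - 48000) = ((209 + (-204)² - 77*(-204)) - 19789)/(-23947 - 48000) = ((209 + 41616 + 15708) - 19789)/(-71947) = (57533 - 19789)*(-1/71947) = 37744*(-1/71947) = -37744/71947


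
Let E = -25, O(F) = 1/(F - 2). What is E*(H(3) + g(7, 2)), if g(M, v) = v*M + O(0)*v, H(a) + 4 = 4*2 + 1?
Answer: -450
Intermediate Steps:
O(F) = 1/(-2 + F)
H(a) = 5 (H(a) = -4 + (4*2 + 1) = -4 + (8 + 1) = -4 + 9 = 5)
g(M, v) = -v/2 + M*v (g(M, v) = v*M + v/(-2 + 0) = M*v + v/(-2) = M*v - v/2 = -v/2 + M*v)
E*(H(3) + g(7, 2)) = -25*(5 + 2*(-½ + 7)) = -25*(5 + 2*(13/2)) = -25*(5 + 13) = -25*18 = -450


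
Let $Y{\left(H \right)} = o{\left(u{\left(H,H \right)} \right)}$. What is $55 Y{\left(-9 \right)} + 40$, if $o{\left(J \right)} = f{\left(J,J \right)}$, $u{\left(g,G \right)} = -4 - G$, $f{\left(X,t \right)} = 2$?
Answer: $150$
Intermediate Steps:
$o{\left(J \right)} = 2$
$Y{\left(H \right)} = 2$
$55 Y{\left(-9 \right)} + 40 = 55 \cdot 2 + 40 = 110 + 40 = 150$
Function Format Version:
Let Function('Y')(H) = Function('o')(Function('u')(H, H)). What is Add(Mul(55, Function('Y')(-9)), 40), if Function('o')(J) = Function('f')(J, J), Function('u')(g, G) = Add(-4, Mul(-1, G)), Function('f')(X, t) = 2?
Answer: 150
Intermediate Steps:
Function('o')(J) = 2
Function('Y')(H) = 2
Add(Mul(55, Function('Y')(-9)), 40) = Add(Mul(55, 2), 40) = Add(110, 40) = 150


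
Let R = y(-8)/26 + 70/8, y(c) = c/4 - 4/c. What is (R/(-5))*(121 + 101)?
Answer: -25086/65 ≈ -385.94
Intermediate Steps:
y(c) = -4/c + c/4 (y(c) = c*(1/4) - 4/c = c/4 - 4/c = -4/c + c/4)
R = 113/13 (R = (-4/(-8) + (1/4)*(-8))/26 + 70/8 = (-4*(-1/8) - 2)*(1/26) + 70*(1/8) = (1/2 - 2)*(1/26) + 35/4 = -3/2*1/26 + 35/4 = -3/52 + 35/4 = 113/13 ≈ 8.6923)
(R/(-5))*(121 + 101) = ((113/13)/(-5))*(121 + 101) = -1/5*113/13*222 = -113/65*222 = -25086/65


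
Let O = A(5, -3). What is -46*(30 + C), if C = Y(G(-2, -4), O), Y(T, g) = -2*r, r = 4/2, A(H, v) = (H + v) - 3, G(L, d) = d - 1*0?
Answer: -1196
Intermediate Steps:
G(L, d) = d (G(L, d) = d + 0 = d)
A(H, v) = -3 + H + v
r = 2 (r = 4*(½) = 2)
O = -1 (O = -3 + 5 - 3 = -1)
Y(T, g) = -4 (Y(T, g) = -2*2 = -4)
C = -4
-46*(30 + C) = -46*(30 - 4) = -46*26 = -1196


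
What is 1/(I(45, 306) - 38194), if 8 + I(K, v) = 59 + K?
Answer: -1/38098 ≈ -2.6248e-5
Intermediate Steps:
I(K, v) = 51 + K (I(K, v) = -8 + (59 + K) = 51 + K)
1/(I(45, 306) - 38194) = 1/((51 + 45) - 38194) = 1/(96 - 38194) = 1/(-38098) = -1/38098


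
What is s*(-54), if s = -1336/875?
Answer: 72144/875 ≈ 82.450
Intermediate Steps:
s = -1336/875 (s = -1336*1/875 = -1336/875 ≈ -1.5269)
s*(-54) = -1336/875*(-54) = 72144/875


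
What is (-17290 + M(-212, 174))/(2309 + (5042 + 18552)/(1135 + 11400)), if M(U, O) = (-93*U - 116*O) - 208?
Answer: -225203810/28966909 ≈ -7.7745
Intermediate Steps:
M(U, O) = -208 - 116*O - 93*U (M(U, O) = (-116*O - 93*U) - 208 = -208 - 116*O - 93*U)
(-17290 + M(-212, 174))/(2309 + (5042 + 18552)/(1135 + 11400)) = (-17290 + (-208 - 116*174 - 93*(-212)))/(2309 + (5042 + 18552)/(1135 + 11400)) = (-17290 + (-208 - 20184 + 19716))/(2309 + 23594/12535) = (-17290 - 676)/(2309 + 23594*(1/12535)) = -17966/(2309 + 23594/12535) = -17966/28966909/12535 = -17966*12535/28966909 = -225203810/28966909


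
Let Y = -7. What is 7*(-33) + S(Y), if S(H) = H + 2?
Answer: -236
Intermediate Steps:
S(H) = 2 + H
7*(-33) + S(Y) = 7*(-33) + (2 - 7) = -231 - 5 = -236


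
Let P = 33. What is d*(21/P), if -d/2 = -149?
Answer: 2086/11 ≈ 189.64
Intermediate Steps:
d = 298 (d = -2*(-149) = 298)
d*(21/P) = 298*(21/33) = 298*(21*(1/33)) = 298*(7/11) = 2086/11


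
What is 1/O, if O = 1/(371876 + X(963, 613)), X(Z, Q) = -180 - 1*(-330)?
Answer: 372026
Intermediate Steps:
X(Z, Q) = 150 (X(Z, Q) = -180 + 330 = 150)
O = 1/372026 (O = 1/(371876 + 150) = 1/372026 ≈ 2.6880e-6)
1/O = 1/(1/372026) = 372026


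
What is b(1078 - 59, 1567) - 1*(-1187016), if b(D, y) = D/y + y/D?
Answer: 1895398593218/1596773 ≈ 1.1870e+6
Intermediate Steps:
b(1078 - 59, 1567) - 1*(-1187016) = ((1078 - 59)/1567 + 1567/(1078 - 59)) - 1*(-1187016) = (1019*(1/1567) + 1567/1019) + 1187016 = (1019/1567 + 1567*(1/1019)) + 1187016 = (1019/1567 + 1567/1019) + 1187016 = 3493850/1596773 + 1187016 = 1895398593218/1596773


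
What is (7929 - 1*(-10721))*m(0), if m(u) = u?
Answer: 0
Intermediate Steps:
(7929 - 1*(-10721))*m(0) = (7929 - 1*(-10721))*0 = (7929 + 10721)*0 = 18650*0 = 0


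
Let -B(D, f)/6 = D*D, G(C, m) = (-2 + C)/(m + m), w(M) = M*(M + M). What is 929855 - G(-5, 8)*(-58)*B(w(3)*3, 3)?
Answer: 1373816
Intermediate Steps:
w(M) = 2*M² (w(M) = M*(2*M) = 2*M²)
G(C, m) = (-2 + C)/(2*m) (G(C, m) = (-2 + C)/((2*m)) = (-2 + C)*(1/(2*m)) = (-2 + C)/(2*m))
B(D, f) = -6*D² (B(D, f) = -6*D*D = -6*D²)
929855 - G(-5, 8)*(-58)*B(w(3)*3, 3) = 929855 - ((½)*(-2 - 5)/8)*(-58)*(-6*((2*3²)*3)²) = 929855 - ((½)*(⅛)*(-7))*(-58)*(-6*((2*9)*3)²) = 929855 - (-7/16*(-58))*(-6*(18*3)²) = 929855 - 203*(-6*54²)/8 = 929855 - 203*(-6*2916)/8 = 929855 - 203*(-17496)/8 = 929855 - 1*(-443961) = 929855 + 443961 = 1373816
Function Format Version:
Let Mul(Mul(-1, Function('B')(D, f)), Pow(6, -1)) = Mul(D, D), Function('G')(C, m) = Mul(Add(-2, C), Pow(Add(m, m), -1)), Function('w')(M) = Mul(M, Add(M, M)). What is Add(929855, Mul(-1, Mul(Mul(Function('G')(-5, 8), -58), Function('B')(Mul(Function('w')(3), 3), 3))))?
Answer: 1373816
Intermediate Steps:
Function('w')(M) = Mul(2, Pow(M, 2)) (Function('w')(M) = Mul(M, Mul(2, M)) = Mul(2, Pow(M, 2)))
Function('G')(C, m) = Mul(Rational(1, 2), Pow(m, -1), Add(-2, C)) (Function('G')(C, m) = Mul(Add(-2, C), Pow(Mul(2, m), -1)) = Mul(Add(-2, C), Mul(Rational(1, 2), Pow(m, -1))) = Mul(Rational(1, 2), Pow(m, -1), Add(-2, C)))
Function('B')(D, f) = Mul(-6, Pow(D, 2)) (Function('B')(D, f) = Mul(-6, Mul(D, D)) = Mul(-6, Pow(D, 2)))
Add(929855, Mul(-1, Mul(Mul(Function('G')(-5, 8), -58), Function('B')(Mul(Function('w')(3), 3), 3)))) = Add(929855, Mul(-1, Mul(Mul(Mul(Rational(1, 2), Pow(8, -1), Add(-2, -5)), -58), Mul(-6, Pow(Mul(Mul(2, Pow(3, 2)), 3), 2))))) = Add(929855, Mul(-1, Mul(Mul(Mul(Rational(1, 2), Rational(1, 8), -7), -58), Mul(-6, Pow(Mul(Mul(2, 9), 3), 2))))) = Add(929855, Mul(-1, Mul(Mul(Rational(-7, 16), -58), Mul(-6, Pow(Mul(18, 3), 2))))) = Add(929855, Mul(-1, Mul(Rational(203, 8), Mul(-6, Pow(54, 2))))) = Add(929855, Mul(-1, Mul(Rational(203, 8), Mul(-6, 2916)))) = Add(929855, Mul(-1, Mul(Rational(203, 8), -17496))) = Add(929855, Mul(-1, -443961)) = Add(929855, 443961) = 1373816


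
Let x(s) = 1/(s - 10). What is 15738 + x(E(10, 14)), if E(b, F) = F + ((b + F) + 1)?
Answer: 456403/29 ≈ 15738.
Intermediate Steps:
E(b, F) = 1 + b + 2*F (E(b, F) = F + ((F + b) + 1) = F + (1 + F + b) = 1 + b + 2*F)
x(s) = 1/(-10 + s)
15738 + x(E(10, 14)) = 15738 + 1/(-10 + (1 + 10 + 2*14)) = 15738 + 1/(-10 + (1 + 10 + 28)) = 15738 + 1/(-10 + 39) = 15738 + 1/29 = 456403/29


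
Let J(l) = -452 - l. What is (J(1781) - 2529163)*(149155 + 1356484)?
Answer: -3811368542044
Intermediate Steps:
(J(1781) - 2529163)*(149155 + 1356484) = ((-452 - 1*1781) - 2529163)*(149155 + 1356484) = ((-452 - 1781) - 2529163)*1505639 = (-2233 - 2529163)*1505639 = -2531396*1505639 = -3811368542044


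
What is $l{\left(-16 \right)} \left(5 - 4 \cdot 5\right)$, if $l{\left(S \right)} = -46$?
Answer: $690$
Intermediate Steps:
$l{\left(-16 \right)} \left(5 - 4 \cdot 5\right) = - 46 \left(5 - 4 \cdot 5\right) = - 46 \left(5 - 20\right) = \left(-46\right) \left(-15\right) = 690$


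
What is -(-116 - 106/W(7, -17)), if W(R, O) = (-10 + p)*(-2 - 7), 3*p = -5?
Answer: 12286/105 ≈ 117.01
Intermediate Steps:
p = -5/3 (p = (⅓)*(-5) = -5/3 ≈ -1.6667)
W(R, O) = 105 (W(R, O) = (-10 - 5/3)*(-2 - 7) = -35/3*(-9) = 105)
-(-116 - 106/W(7, -17)) = -(-116 - 106/105) = -1*(-12286/105) = 12286/105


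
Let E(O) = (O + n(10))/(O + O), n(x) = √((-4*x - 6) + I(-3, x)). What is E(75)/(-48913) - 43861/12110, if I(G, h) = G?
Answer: -1072689574/296168215 - 7*I/7336950 ≈ -3.6219 - 9.5407e-7*I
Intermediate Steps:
n(x) = √(-9 - 4*x) (n(x) = √((-4*x - 6) - 3) = √((-6 - 4*x) - 3) = √(-9 - 4*x))
E(O) = (O + 7*I)/(2*O) (E(O) = (O + √(-9 - 4*10))/(O + O) = (O + √(-9 - 40))/((2*O)) = (O + √(-49))*(1/(2*O)) = (O + 7*I)*(1/(2*O)) = (O + 7*I)/(2*O))
E(75)/(-48913) - 43861/12110 = ((½)*(75 + 7*I)/75)/(-48913) - 43861/12110 = ((½)*(1/75)*(75 + 7*I))*(-1/48913) - 43861*1/12110 = (½ + 7*I/150)*(-1/48913) - 43861/12110 = (-1/97826 - 7*I/7336950) - 43861/12110 = -1072689574/296168215 - 7*I/7336950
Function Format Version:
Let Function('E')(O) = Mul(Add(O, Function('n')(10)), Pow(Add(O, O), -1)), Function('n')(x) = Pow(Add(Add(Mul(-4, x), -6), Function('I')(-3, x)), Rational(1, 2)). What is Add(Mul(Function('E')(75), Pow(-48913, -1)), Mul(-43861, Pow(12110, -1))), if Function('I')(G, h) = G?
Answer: Add(Rational(-1072689574, 296168215), Mul(Rational(-7, 7336950), I)) ≈ Add(-3.6219, Mul(-9.5407e-7, I))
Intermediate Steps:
Function('n')(x) = Pow(Add(-9, Mul(-4, x)), Rational(1, 2)) (Function('n')(x) = Pow(Add(Add(Mul(-4, x), -6), -3), Rational(1, 2)) = Pow(Add(Add(-6, Mul(-4, x)), -3), Rational(1, 2)) = Pow(Add(-9, Mul(-4, x)), Rational(1, 2)))
Function('E')(O) = Mul(Rational(1, 2), Pow(O, -1), Add(O, Mul(7, I))) (Function('E')(O) = Mul(Add(O, Pow(Add(-9, Mul(-4, 10)), Rational(1, 2))), Pow(Add(O, O), -1)) = Mul(Add(O, Pow(Add(-9, -40), Rational(1, 2))), Pow(Mul(2, O), -1)) = Mul(Add(O, Pow(-49, Rational(1, 2))), Mul(Rational(1, 2), Pow(O, -1))) = Mul(Add(O, Mul(7, I)), Mul(Rational(1, 2), Pow(O, -1))) = Mul(Rational(1, 2), Pow(O, -1), Add(O, Mul(7, I))))
Add(Mul(Function('E')(75), Pow(-48913, -1)), Mul(-43861, Pow(12110, -1))) = Add(Mul(Mul(Rational(1, 2), Pow(75, -1), Add(75, Mul(7, I))), Pow(-48913, -1)), Mul(-43861, Pow(12110, -1))) = Add(Mul(Mul(Rational(1, 2), Rational(1, 75), Add(75, Mul(7, I))), Rational(-1, 48913)), Mul(-43861, Rational(1, 12110))) = Add(Mul(Add(Rational(1, 2), Mul(Rational(7, 150), I)), Rational(-1, 48913)), Rational(-43861, 12110)) = Add(Add(Rational(-1, 97826), Mul(Rational(-7, 7336950), I)), Rational(-43861, 12110)) = Add(Rational(-1072689574, 296168215), Mul(Rational(-7, 7336950), I))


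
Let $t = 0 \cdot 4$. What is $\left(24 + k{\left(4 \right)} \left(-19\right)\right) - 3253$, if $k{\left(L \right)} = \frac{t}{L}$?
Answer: $-3229$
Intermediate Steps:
$t = 0$
$k{\left(L \right)} = 0$ ($k{\left(L \right)} = \frac{0}{L} = 0$)
$\left(24 + k{\left(4 \right)} \left(-19\right)\right) - 3253 = \left(24 + 0 \left(-19\right)\right) - 3253 = \left(24 + 0\right) - 3253 = 24 - 3253 = -3229$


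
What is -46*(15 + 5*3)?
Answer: -1380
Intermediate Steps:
-46*(15 + 5*3) = -46*(15 + 15) = -46*30 = -1380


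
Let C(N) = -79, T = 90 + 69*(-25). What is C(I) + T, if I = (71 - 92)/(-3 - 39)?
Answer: -1714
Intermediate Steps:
I = ½ (I = -21/(-42) = -21*(-1/42) = ½ ≈ 0.50000)
T = -1635 (T = 90 - 1725 = -1635)
C(I) + T = -79 - 1635 = -1714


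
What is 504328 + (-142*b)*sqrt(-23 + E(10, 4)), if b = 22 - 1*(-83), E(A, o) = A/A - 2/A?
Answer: 504328 - 2982*I*sqrt(555) ≈ 5.0433e+5 - 70251.0*I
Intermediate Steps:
E(A, o) = 1 - 2/A
b = 105 (b = 22 + 83 = 105)
504328 + (-142*b)*sqrt(-23 + E(10, 4)) = 504328 + (-142*105)*sqrt(-23 + (-2 + 10)/10) = 504328 - 14910*sqrt(-23 + (1/10)*8) = 504328 - 14910*sqrt(-23 + 4/5) = 504328 - 2982*I*sqrt(555)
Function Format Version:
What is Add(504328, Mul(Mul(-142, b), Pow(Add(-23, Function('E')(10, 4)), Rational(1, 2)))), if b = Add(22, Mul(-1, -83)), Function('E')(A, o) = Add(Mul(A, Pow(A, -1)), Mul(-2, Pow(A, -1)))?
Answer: Add(504328, Mul(-2982, I, Pow(555, Rational(1, 2)))) ≈ Add(5.0433e+5, Mul(-70251., I))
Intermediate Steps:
Function('E')(A, o) = Add(1, Mul(-2, Pow(A, -1)))
b = 105 (b = Add(22, 83) = 105)
Add(504328, Mul(Mul(-142, b), Pow(Add(-23, Function('E')(10, 4)), Rational(1, 2)))) = Add(504328, Mul(Mul(-142, 105), Pow(Add(-23, Mul(Pow(10, -1), Add(-2, 10))), Rational(1, 2)))) = Add(504328, Mul(-14910, Pow(Add(-23, Mul(Rational(1, 10), 8)), Rational(1, 2)))) = Add(504328, Mul(-14910, Pow(Add(-23, Rational(4, 5)), Rational(1, 2)))) = Add(504328, Mul(-14910, Pow(Rational(-111, 5), Rational(1, 2)))) = Add(504328, Mul(-14910, Mul(Rational(1, 5), I, Pow(555, Rational(1, 2))))) = Add(504328, Mul(-2982, I, Pow(555, Rational(1, 2))))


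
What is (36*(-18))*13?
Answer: -8424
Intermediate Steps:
(36*(-18))*13 = -648*13 = -8424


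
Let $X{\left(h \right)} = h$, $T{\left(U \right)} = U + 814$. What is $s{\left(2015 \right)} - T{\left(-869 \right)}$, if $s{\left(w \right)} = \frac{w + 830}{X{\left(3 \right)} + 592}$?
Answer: $\frac{7114}{119} \approx 59.781$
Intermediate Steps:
$T{\left(U \right)} = 814 + U$
$s{\left(w \right)} = \frac{166}{119} + \frac{w}{595}$ ($s{\left(w \right)} = \frac{w + 830}{3 + 592} = \frac{830 + w}{595} = \left(830 + w\right) \frac{1}{595} = \frac{166}{119} + \frac{w}{595}$)
$s{\left(2015 \right)} - T{\left(-869 \right)} = \left(\frac{166}{119} + \frac{1}{595} \cdot 2015\right) - \left(814 - 869\right) = \left(\frac{166}{119} + \frac{403}{119}\right) - -55 = \frac{569}{119} + 55 = \frac{7114}{119}$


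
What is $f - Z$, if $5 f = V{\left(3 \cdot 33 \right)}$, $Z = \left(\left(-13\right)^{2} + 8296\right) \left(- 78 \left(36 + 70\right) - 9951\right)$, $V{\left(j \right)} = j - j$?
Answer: $154223835$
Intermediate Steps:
$V{\left(j \right)} = 0$
$Z = -154223835$ ($Z = \left(169 + 8296\right) \left(\left(-78\right) 106 - 9951\right) = 8465 \left(-8268 - 9951\right) = 8465 \left(-18219\right) = -154223835$)
$f = 0$ ($f = \frac{1}{5} \cdot 0 = 0$)
$f - Z = 0 - -154223835 = 0 + 154223835 = 154223835$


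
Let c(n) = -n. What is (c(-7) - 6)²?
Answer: 1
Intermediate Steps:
(c(-7) - 6)² = (-1*(-7) - 6)² = (7 - 6)² = 1² = 1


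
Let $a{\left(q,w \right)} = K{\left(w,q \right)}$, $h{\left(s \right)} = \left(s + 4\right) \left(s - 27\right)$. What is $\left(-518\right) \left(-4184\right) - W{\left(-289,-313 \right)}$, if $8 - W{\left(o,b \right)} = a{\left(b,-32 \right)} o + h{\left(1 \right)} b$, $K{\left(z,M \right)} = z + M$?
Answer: $2307699$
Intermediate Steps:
$h{\left(s \right)} = \left(-27 + s\right) \left(4 + s\right)$ ($h{\left(s \right)} = \left(4 + s\right) \left(-27 + s\right) = \left(-27 + s\right) \left(4 + s\right)$)
$K{\left(z,M \right)} = M + z$
$a{\left(q,w \right)} = q + w$
$W{\left(o,b \right)} = 8 + 130 b - o \left(-32 + b\right)$ ($W{\left(o,b \right)} = 8 - \left(\left(b - 32\right) o + \left(-108 + 1^{2} - 23\right) b\right) = 8 - \left(\left(-32 + b\right) o + \left(-108 + 1 - 23\right) b\right) = 8 - \left(o \left(-32 + b\right) - 130 b\right) = 8 - \left(- 130 b + o \left(-32 + b\right)\right) = 8 + \left(130 b - o \left(-32 + b\right)\right) = 8 + 130 b - o \left(-32 + b\right)$)
$\left(-518\right) \left(-4184\right) - W{\left(-289,-313 \right)} = \left(-518\right) \left(-4184\right) - \left(8 + 130 \left(-313\right) - - 289 \left(-32 - 313\right)\right) = 2167312 - \left(8 - 40690 - \left(-289\right) \left(-345\right)\right) = 2167312 - \left(8 - 40690 - 99705\right) = 2167312 - -140387 = 2167312 + 140387 = 2307699$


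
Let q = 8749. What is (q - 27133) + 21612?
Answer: 3228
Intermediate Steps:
(q - 27133) + 21612 = (8749 - 27133) + 21612 = -18384 + 21612 = 3228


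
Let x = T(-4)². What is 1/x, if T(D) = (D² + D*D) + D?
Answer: 1/784 ≈ 0.0012755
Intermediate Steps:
T(D) = D + 2*D² (T(D) = (D² + D²) + D = 2*D² + D = D + 2*D²)
x = 784 (x = (-4*(1 + 2*(-4)))² = (-4*(1 - 8))² = (-4*(-7))² = 28² = 784)
1/x = 1/784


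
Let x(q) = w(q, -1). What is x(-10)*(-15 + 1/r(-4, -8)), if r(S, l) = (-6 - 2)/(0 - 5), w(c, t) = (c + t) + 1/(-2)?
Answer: 2645/16 ≈ 165.31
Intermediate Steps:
w(c, t) = -½ + c + t (w(c, t) = (c + t) + 1*(-½) = (c + t) - ½ = -½ + c + t)
x(q) = -3/2 + q (x(q) = -½ + q - 1 = -3/2 + q)
r(S, l) = 8/5 (r(S, l) = -8/(-5) = -8*(-⅕) = 8/5)
x(-10)*(-15 + 1/r(-4, -8)) = (-3/2 - 10)*(-15 + 1/(8/5)) = -23*(-15 + 5/8)/2 = -23/2*(-115/8) = 2645/16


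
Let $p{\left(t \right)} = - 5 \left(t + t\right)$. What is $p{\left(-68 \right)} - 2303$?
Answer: $-1623$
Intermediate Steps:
$p{\left(t \right)} = - 10 t$ ($p{\left(t \right)} = - 5 \cdot 2 t = - 10 t$)
$p{\left(-68 \right)} - 2303 = \left(-10\right) \left(-68\right) - 2303 = 680 - 2303 = -1623$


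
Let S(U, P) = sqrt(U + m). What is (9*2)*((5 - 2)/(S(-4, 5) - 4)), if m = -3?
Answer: -216/23 - 54*I*sqrt(7)/23 ≈ -9.3913 - 6.2118*I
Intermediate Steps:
S(U, P) = sqrt(-3 + U) (S(U, P) = sqrt(U - 3) = sqrt(-3 + U))
(9*2)*((5 - 2)/(S(-4, 5) - 4)) = (9*2)*((5 - 2)/(sqrt(-3 - 4) - 4)) = 18*(3/(sqrt(-7) - 4)) = 18*(3/(I*sqrt(7) - 4)) = 18*(3/(-4 + I*sqrt(7))) = 54/(-4 + I*sqrt(7))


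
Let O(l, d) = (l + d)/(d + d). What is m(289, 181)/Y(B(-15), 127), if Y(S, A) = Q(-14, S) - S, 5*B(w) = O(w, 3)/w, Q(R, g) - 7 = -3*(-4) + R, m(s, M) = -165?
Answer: -12375/373 ≈ -33.177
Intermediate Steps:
Q(R, g) = 19 + R (Q(R, g) = 7 + (-3*(-4) + R) = 7 + (12 + R) = 19 + R)
O(l, d) = (d + l)/(2*d) (O(l, d) = (d + l)/((2*d)) = (d + l)*(1/(2*d)) = (d + l)/(2*d))
B(w) = (½ + w/6)/(5*w) (B(w) = (((½)*(3 + w)/3)/w)/5 = (((½)*(⅓)*(3 + w))/w)/5 = ((½ + w/6)/w)/5 = (½ + w/6)/(5*w))
Y(S, A) = 5 - S (Y(S, A) = (19 - 14) - S = 5 - S)
m(289, 181)/Y(B(-15), 127) = -165/(5 - (3 - 15)/(30*(-15))) = -165/(5 - (-1)*(-12)/(30*15)) = -165/(5 - 1*2/75) = -165/(5 - 2/75) = -165/373/75 = -165*75/373 = -12375/373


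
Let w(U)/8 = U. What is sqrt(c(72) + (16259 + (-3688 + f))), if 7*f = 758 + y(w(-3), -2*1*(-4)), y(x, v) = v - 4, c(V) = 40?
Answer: sqrt(623273)/7 ≈ 112.78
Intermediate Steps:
w(U) = 8*U
y(x, v) = -4 + v
f = 762/7 (f = (758 + (-4 - 2*1*(-4)))/7 = (758 + (-4 - 2*(-4)))/7 = (758 + (-4 + 8))/7 = (758 + 4)/7 = (1/7)*762 = 762/7 ≈ 108.86)
sqrt(c(72) + (16259 + (-3688 + f))) = sqrt(40 + (16259 + (-3688 + 762/7))) = sqrt(40 + (16259 - 25054/7)) = sqrt(40 + 88759/7) = sqrt(89039/7) = sqrt(623273)/7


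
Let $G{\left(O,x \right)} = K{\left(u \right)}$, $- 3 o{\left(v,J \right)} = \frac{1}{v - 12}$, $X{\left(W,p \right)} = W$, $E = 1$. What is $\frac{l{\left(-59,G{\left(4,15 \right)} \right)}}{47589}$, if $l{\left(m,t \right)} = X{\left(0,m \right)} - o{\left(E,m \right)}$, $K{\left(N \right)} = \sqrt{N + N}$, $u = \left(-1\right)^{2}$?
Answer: $- \frac{1}{1570437} \approx -6.3677 \cdot 10^{-7}$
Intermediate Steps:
$o{\left(v,J \right)} = - \frac{1}{3 \left(-12 + v\right)}$ ($o{\left(v,J \right)} = - \frac{1}{3 \left(v - 12\right)} = - \frac{1}{3 \left(-12 + v\right)}$)
$u = 1$
$K{\left(N \right)} = \sqrt{2} \sqrt{N}$ ($K{\left(N \right)} = \sqrt{2 N} = \sqrt{2} \sqrt{N}$)
$G{\left(O,x \right)} = \sqrt{2}$ ($G{\left(O,x \right)} = \sqrt{2} \sqrt{1} = \sqrt{2} \cdot 1 = \sqrt{2}$)
$l{\left(m,t \right)} = - \frac{1}{33}$ ($l{\left(m,t \right)} = 0 - - \frac{1}{-36 + 3 \cdot 1} = 0 - - \frac{1}{-36 + 3} = 0 - - \frac{1}{-33} = 0 - \left(-1\right) \left(- \frac{1}{33}\right) = 0 - \frac{1}{33} = - \frac{1}{33}$)
$\frac{l{\left(-59,G{\left(4,15 \right)} \right)}}{47589} = - \frac{1}{33 \cdot 47589} = \left(- \frac{1}{33}\right) \frac{1}{47589} = - \frac{1}{1570437}$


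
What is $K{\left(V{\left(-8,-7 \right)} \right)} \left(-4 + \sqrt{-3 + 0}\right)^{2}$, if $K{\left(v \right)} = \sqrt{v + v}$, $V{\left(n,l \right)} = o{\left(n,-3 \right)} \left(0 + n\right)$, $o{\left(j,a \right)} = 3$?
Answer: $96 + 52 i \sqrt{3} \approx 96.0 + 90.067 i$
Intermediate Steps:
$V{\left(n,l \right)} = 3 n$ ($V{\left(n,l \right)} = 3 \left(0 + n\right) = 3 n$)
$K{\left(v \right)} = \sqrt{2} \sqrt{v}$ ($K{\left(v \right)} = \sqrt{2 v} = \sqrt{2} \sqrt{v}$)
$K{\left(V{\left(-8,-7 \right)} \right)} \left(-4 + \sqrt{-3 + 0}\right)^{2} = \sqrt{2} \sqrt{3 \left(-8\right)} \left(-4 + \sqrt{-3 + 0}\right)^{2} = \sqrt{2} \sqrt{-24} \left(-4 + \sqrt{-3}\right)^{2} = \sqrt{2} \cdot 2 i \sqrt{6} \left(-4 + i \sqrt{3}\right)^{2} = 4 i \sqrt{3} \left(-4 + i \sqrt{3}\right)^{2}$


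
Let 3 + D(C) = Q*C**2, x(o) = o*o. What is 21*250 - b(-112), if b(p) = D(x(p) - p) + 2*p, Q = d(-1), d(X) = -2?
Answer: 320354149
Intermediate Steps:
x(o) = o**2
Q = -2
D(C) = -3 - 2*C**2
b(p) = -3 - 2*(p**2 - p)**2 + 2*p (b(p) = (-3 - 2*(p**2 - p)**2) + 2*p = -3 - 2*(p**2 - p)**2 + 2*p)
21*250 - b(-112) = 21*250 - (-3 + 2*(-112) - 2*(-112)**2*(-1 - 112)**2) = 5250 - (-3 - 224 - 2*12544*(-113)**2) = 5250 - (-3 - 224 - 2*12544*12769) = 5250 - (-3 - 224 - 320348672) = 5250 - 1*(-320348899) = 5250 + 320348899 = 320354149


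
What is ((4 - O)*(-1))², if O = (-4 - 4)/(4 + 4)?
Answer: 25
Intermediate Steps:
O = -1 (O = -8/8 = -8*⅛ = -1)
((4 - O)*(-1))² = ((4 - 1*(-1))*(-1))² = ((4 + 1)*(-1))² = (5*(-1))² = (-5)² = 25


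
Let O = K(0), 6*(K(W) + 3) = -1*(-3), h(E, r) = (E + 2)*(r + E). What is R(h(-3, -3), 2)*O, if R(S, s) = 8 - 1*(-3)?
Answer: -55/2 ≈ -27.500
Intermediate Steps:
h(E, r) = (2 + E)*(E + r)
K(W) = -5/2 (K(W) = -3 + (-1*(-3))/6 = -3 + (⅙)*3 = -3 + ½ = -5/2)
R(S, s) = 11 (R(S, s) = 8 + 3 = 11)
O = -5/2 ≈ -2.5000
R(h(-3, -3), 2)*O = 11*(-5/2) = -55/2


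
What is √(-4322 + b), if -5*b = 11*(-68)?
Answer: 3*I*√11590/5 ≈ 64.594*I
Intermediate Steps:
b = 748/5 (b = -11*(-68)/5 = -⅕*(-748) = 748/5 ≈ 149.60)
√(-4322 + b) = √(-4322 + 748/5) = √(-20862/5) = 3*I*√11590/5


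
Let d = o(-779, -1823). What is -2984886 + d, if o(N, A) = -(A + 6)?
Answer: -2983069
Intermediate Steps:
o(N, A) = -6 - A (o(N, A) = -(6 + A) = -6 - A)
d = 1817 (d = -6 - 1*(-1823) = -6 + 1823 = 1817)
-2984886 + d = -2984886 + 1817 = -2983069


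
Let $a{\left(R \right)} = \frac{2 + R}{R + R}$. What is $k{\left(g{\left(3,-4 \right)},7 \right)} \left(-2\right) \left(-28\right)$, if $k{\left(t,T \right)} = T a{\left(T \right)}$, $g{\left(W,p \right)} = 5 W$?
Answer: $252$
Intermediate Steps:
$a{\left(R \right)} = \frac{2 + R}{2 R}$
$k{\left(t,T \right)} = 1 + \frac{T}{2}$ ($k{\left(t,T \right)} = T \frac{2 + T}{2 T} = 1 + \frac{T}{2}$)
$k{\left(g{\left(3,-4 \right)},7 \right)} \left(-2\right) \left(-28\right) = \left(1 + \frac{1}{2} \cdot 7\right) \left(-2\right) \left(-28\right) = \left(1 + \frac{7}{2}\right) \left(-2\right) \left(-28\right) = \frac{9}{2} \left(-2\right) \left(-28\right) = \left(-9\right) \left(-28\right) = 252$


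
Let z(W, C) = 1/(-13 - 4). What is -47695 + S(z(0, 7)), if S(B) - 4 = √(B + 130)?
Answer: -47691 + 47*√17/17 ≈ -47680.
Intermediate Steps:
z(W, C) = -1/17 (z(W, C) = 1/(-17) = -1/17)
S(B) = 4 + √(130 + B) (S(B) = 4 + √(B + 130) = 4 + √(130 + B))
-47695 + S(z(0, 7)) = -47695 + (4 + √(130 - 1/17)) = -47695 + (4 + √(2209/17)) = -47695 + (4 + 47*√17/17) = -47691 + 47*√17/17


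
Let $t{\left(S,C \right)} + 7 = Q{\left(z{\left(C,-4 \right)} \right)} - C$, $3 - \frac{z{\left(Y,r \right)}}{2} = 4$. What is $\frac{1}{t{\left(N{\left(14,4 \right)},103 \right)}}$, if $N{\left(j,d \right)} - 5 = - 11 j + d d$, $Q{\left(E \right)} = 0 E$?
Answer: $- \frac{1}{110} \approx -0.0090909$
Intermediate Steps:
$z{\left(Y,r \right)} = -2$ ($z{\left(Y,r \right)} = 6 - 8 = -2$)
$Q{\left(E \right)} = 0$
$N{\left(j,d \right)} = 5 + d^{2} - 11 j$ ($N{\left(j,d \right)} = 5 + \left(- 11 j + d d\right) = 5 + \left(- 11 j + d^{2}\right) = 5 + \left(d^{2} - 11 j\right) = 5 + d^{2} - 11 j$)
$t{\left(S,C \right)} = -7 - C$ ($t{\left(S,C \right)} = -7 + \left(0 - C\right) = -7 - C$)
$\frac{1}{t{\left(N{\left(14,4 \right)},103 \right)}} = \frac{1}{-7 - 103} = \frac{1}{-110} = - \frac{1}{110}$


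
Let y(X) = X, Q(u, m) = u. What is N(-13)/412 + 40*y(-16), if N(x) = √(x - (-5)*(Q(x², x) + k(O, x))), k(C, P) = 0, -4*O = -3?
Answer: -640 + 2*√13/103 ≈ -639.93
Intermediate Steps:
O = ¾ (O = -¼*(-3) = ¾ ≈ 0.75000)
N(x) = √(x + 5*x²) (N(x) = √(x - (-5)*(x² + 0)) = √(x - (-5)*x²) = √(x + 5*x²))
N(-13)/412 + 40*y(-16) = √(-13*(1 + 5*(-13)))/412 + 40*(-16) = √(-13*(1 - 65))*(1/412) - 640 = √(-13*(-64))*(1/412) - 640 = √832*(1/412) - 640 = (8*√13)*(1/412) - 640 = 2*√13/103 - 640 = -640 + 2*√13/103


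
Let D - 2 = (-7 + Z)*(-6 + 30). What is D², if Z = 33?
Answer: 391876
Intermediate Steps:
D = 626 (D = 2 + (-7 + 33)*(-6 + 30) = 2 + 26*24 = 2 + 624 = 626)
D² = 626² = 391876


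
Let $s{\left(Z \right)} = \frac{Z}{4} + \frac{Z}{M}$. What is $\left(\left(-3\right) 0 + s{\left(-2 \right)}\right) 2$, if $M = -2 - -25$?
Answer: $- \frac{27}{23} \approx -1.1739$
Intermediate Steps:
$M = 23$ ($M = -2 + 25 = 23$)
$s{\left(Z \right)} = \frac{27 Z}{92}$ ($s{\left(Z \right)} = \frac{Z}{4} + \frac{Z}{23} = \frac{27 Z}{92}$)
$\left(\left(-3\right) 0 + s{\left(-2 \right)}\right) 2 = \left(\left(-3\right) 0 + \frac{27}{92} \left(-2\right)\right) 2 = \left(0 - \frac{27}{46}\right) 2 = \left(- \frac{27}{46}\right) 2 = - \frac{27}{23}$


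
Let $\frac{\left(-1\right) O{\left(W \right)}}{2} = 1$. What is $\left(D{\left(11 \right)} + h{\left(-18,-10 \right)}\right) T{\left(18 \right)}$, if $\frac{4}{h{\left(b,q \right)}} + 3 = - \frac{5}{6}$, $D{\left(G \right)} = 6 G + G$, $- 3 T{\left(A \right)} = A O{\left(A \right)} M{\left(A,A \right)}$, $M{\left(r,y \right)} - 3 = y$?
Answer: $\frac{440244}{23} \approx 19141.0$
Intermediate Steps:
$M{\left(r,y \right)} = 3 + y$
$O{\left(W \right)} = -2$ ($O{\left(W \right)} = \left(-2\right) 1 = -2$)
$T{\left(A \right)} = \frac{2 A \left(3 + A\right)}{3}$ ($T{\left(A \right)} = - \frac{A \left(-2\right) \left(3 + A\right)}{3} = - \frac{- 2 A \left(3 + A\right)}{3} = - \frac{\left(-2\right) A \left(3 + A\right)}{3} = \frac{2 A \left(3 + A\right)}{3}$)
$D{\left(G \right)} = 7 G$
$h{\left(b,q \right)} = - \frac{24}{23}$ ($h{\left(b,q \right)} = \frac{4}{-3 - \frac{5}{6}} = \frac{4}{- \frac{23}{6}} = 4 \left(- \frac{6}{23}\right) = - \frac{24}{23}$)
$\left(D{\left(11 \right)} + h{\left(-18,-10 \right)}\right) T{\left(18 \right)} = \left(7 \cdot 11 - \frac{24}{23}\right) \frac{2}{3} \cdot 18 \left(3 + 18\right) = \left(77 - \frac{24}{23}\right) \frac{2}{3} \cdot 18 \cdot 21 = \frac{1747}{23} \cdot 252 = \frac{440244}{23}$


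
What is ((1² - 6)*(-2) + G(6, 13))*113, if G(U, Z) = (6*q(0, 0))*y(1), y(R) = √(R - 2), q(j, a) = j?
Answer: 1130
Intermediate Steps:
y(R) = √(-2 + R)
G(U, Z) = 0 (G(U, Z) = (6*0)*√(-2 + 1) = 0*√(-1) = 0*I = 0)
((1² - 6)*(-2) + G(6, 13))*113 = ((1² - 6)*(-2) + 0)*113 = ((1 - 6)*(-2) + 0)*113 = (-5*(-2) + 0)*113 = (10 + 0)*113 = 10*113 = 1130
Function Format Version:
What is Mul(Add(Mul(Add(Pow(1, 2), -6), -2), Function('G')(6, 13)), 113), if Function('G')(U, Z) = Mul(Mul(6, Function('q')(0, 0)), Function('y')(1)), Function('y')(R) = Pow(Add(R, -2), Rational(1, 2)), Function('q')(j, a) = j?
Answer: 1130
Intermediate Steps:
Function('y')(R) = Pow(Add(-2, R), Rational(1, 2))
Function('G')(U, Z) = 0 (Function('G')(U, Z) = Mul(Mul(6, 0), Pow(Add(-2, 1), Rational(1, 2))) = Mul(0, Pow(-1, Rational(1, 2))) = Mul(0, I) = 0)
Mul(Add(Mul(Add(Pow(1, 2), -6), -2), Function('G')(6, 13)), 113) = Mul(Add(Mul(Add(Pow(1, 2), -6), -2), 0), 113) = Mul(Add(Mul(Add(1, -6), -2), 0), 113) = Mul(Add(Mul(-5, -2), 0), 113) = Mul(Add(10, 0), 113) = Mul(10, 113) = 1130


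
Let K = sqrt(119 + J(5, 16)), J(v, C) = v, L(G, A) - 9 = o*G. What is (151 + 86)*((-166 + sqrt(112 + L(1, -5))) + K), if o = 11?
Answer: -39342 + 474*sqrt(31) + 474*sqrt(33) ≈ -33980.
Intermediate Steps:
L(G, A) = 9 + 11*G
K = 2*sqrt(31) (K = sqrt(119 + 5) = sqrt(124) = 2*sqrt(31) ≈ 11.136)
(151 + 86)*((-166 + sqrt(112 + L(1, -5))) + K) = (151 + 86)*((-166 + sqrt(112 + (9 + 11*1))) + 2*sqrt(31)) = 237*((-166 + sqrt(112 + (9 + 11))) + 2*sqrt(31)) = 237*((-166 + sqrt(112 + 20)) + 2*sqrt(31)) = 237*((-166 + sqrt(132)) + 2*sqrt(31)) = 237*((-166 + 2*sqrt(33)) + 2*sqrt(31)) = 237*(-166 + 2*sqrt(31) + 2*sqrt(33)) = -39342 + 474*sqrt(31) + 474*sqrt(33)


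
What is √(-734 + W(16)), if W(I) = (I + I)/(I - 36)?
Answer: I*√18390/5 ≈ 27.122*I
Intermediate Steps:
W(I) = 2*I/(-36 + I) (W(I) = (2*I)/(-36 + I) = 2*I/(-36 + I))
√(-734 + W(16)) = √(-734 + 2*16/(-36 + 16)) = √(-734 + 2*16/(-20)) = √(-734 + 2*16*(-1/20)) = √(-734 - 8/5) = √(-3678/5) = I*√18390/5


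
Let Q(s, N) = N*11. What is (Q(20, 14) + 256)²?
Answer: 168100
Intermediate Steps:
Q(s, N) = 11*N
(Q(20, 14) + 256)² = (11*14 + 256)² = (154 + 256)² = 410² = 168100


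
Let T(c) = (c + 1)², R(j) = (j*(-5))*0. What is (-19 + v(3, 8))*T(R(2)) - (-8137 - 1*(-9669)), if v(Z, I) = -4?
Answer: -1555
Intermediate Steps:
R(j) = 0 (R(j) = -5*j*0 = 0)
T(c) = (1 + c)²
(-19 + v(3, 8))*T(R(2)) - (-8137 - 1*(-9669)) = (-19 - 4)*(1 + 0)² - (-8137 - 1*(-9669)) = -23*1² - (-8137 + 9669) = -23*1 - 1*1532 = -23 - 1532 = -1555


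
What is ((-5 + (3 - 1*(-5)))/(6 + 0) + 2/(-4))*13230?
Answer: 0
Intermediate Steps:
((-5 + (3 - 1*(-5)))/(6 + 0) + 2/(-4))*13230 = ((-5 + (3 + 5))/6 + 2*(-¼))*13230 = ((-5 + 8)*(⅙) - ½)*13230 = (3*(⅙) - ½)*13230 = (½ - ½)*13230 = 0*13230 = 0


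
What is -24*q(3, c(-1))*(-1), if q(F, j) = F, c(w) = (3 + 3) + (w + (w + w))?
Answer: 72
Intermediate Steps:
c(w) = 6 + 3*w (c(w) = 6 + (w + 2*w) = 6 + 3*w)
-24*q(3, c(-1))*(-1) = -24*3*(-1) = -72*(-1) = 72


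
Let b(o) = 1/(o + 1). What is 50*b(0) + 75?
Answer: 125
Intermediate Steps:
b(o) = 1/(1 + o)
50*b(0) + 75 = 50/(1 + 0) + 75 = 50/1 + 75 = 50*1 + 75 = 50 + 75 = 125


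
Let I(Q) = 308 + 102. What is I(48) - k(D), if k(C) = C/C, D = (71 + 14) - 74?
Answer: 409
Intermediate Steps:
I(Q) = 410
D = 11 (D = 85 - 74 = 11)
k(C) = 1
I(48) - k(D) = 410 - 1*1 = 410 - 1 = 409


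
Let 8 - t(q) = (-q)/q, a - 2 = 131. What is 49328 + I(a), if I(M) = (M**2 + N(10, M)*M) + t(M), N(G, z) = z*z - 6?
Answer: 2418865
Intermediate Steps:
a = 133 (a = 2 + 131 = 133)
N(G, z) = -6 + z**2 (N(G, z) = z**2 - 6 = -6 + z**2)
t(q) = 9 (t(q) = 8 - (-q)/q = 8 - 1*(-1) = 8 + 1 = 9)
I(M) = 9 + M**2 + M*(-6 + M**2) (I(M) = (M**2 + (-6 + M**2)*M) + 9 = (M**2 + M*(-6 + M**2)) + 9 = 9 + M**2 + M*(-6 + M**2))
49328 + I(a) = 49328 + (9 + 133**2 + 133*(-6 + 133**2)) = 49328 + (9 + 17689 + 133*(-6 + 17689)) = 49328 + (9 + 17689 + 133*17683) = 49328 + (9 + 17689 + 2351839) = 49328 + 2369537 = 2418865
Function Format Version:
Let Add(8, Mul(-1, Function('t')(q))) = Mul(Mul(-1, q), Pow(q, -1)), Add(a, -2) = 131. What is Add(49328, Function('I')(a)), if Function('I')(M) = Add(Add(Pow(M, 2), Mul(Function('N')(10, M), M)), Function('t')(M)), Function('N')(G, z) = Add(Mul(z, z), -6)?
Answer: 2418865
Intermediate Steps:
a = 133 (a = Add(2, 131) = 133)
Function('N')(G, z) = Add(-6, Pow(z, 2)) (Function('N')(G, z) = Add(Pow(z, 2), -6) = Add(-6, Pow(z, 2)))
Function('t')(q) = 9 (Function('t')(q) = Add(8, Mul(-1, Mul(Mul(-1, q), Pow(q, -1)))) = Add(8, Mul(-1, -1)) = Add(8, 1) = 9)
Function('I')(M) = Add(9, Pow(M, 2), Mul(M, Add(-6, Pow(M, 2)))) (Function('I')(M) = Add(Add(Pow(M, 2), Mul(Add(-6, Pow(M, 2)), M)), 9) = Add(Add(Pow(M, 2), Mul(M, Add(-6, Pow(M, 2)))), 9) = Add(9, Pow(M, 2), Mul(M, Add(-6, Pow(M, 2)))))
Add(49328, Function('I')(a)) = Add(49328, Add(9, Pow(133, 2), Mul(133, Add(-6, Pow(133, 2))))) = Add(49328, Add(9, 17689, Mul(133, Add(-6, 17689)))) = Add(49328, Add(9, 17689, Mul(133, 17683))) = Add(49328, Add(9, 17689, 2351839)) = Add(49328, 2369537) = 2418865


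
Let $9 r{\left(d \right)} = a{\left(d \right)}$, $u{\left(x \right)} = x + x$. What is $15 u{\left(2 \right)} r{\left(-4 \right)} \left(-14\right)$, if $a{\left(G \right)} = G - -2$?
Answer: $\frac{560}{3} \approx 186.67$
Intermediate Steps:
$u{\left(x \right)} = 2 x$
$a{\left(G \right)} = 2 + G$ ($a{\left(G \right)} = G + 2 = 2 + G$)
$r{\left(d \right)} = \frac{2}{9} + \frac{d}{9}$ ($r{\left(d \right)} = \frac{2 + d}{9} = \frac{2}{9} + \frac{d}{9}$)
$15 u{\left(2 \right)} r{\left(-4 \right)} \left(-14\right) = 15 \cdot 2 \cdot 2 \left(\frac{2}{9} + \frac{1}{9} \left(-4\right)\right) \left(-14\right) = 15 \cdot 4 \left(\frac{2}{9} - \frac{4}{9}\right) \left(-14\right) = 15 \cdot 4 \left(- \frac{2}{9}\right) \left(-14\right) = 15 \left(- \frac{8}{9}\right) \left(-14\right) = \left(- \frac{40}{3}\right) \left(-14\right) = \frac{560}{3}$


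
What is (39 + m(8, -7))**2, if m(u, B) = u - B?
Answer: 2916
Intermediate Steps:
(39 + m(8, -7))**2 = (39 + (8 - 1*(-7)))**2 = (39 + (8 + 7))**2 = (39 + 15)**2 = 54**2 = 2916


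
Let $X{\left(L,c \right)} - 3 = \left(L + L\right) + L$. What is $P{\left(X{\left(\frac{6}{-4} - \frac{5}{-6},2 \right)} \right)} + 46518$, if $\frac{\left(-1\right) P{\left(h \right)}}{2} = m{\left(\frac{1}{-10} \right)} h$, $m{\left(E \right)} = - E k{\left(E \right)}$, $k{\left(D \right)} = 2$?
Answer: $\frac{232588}{5} \approx 46518.0$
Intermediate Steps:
$X{\left(L,c \right)} = 3 + 3 L$ ($X{\left(L,c \right)} = 3 + \left(\left(L + L\right) + L\right) = 3 + \left(2 L + L\right) = 3 + 3 L$)
$m{\left(E \right)} = - 2 E$ ($m{\left(E \right)} = - E 2 = - 2 E$)
$P{\left(h \right)} = - \frac{2 h}{5}$ ($P{\left(h \right)} = - 2 - \frac{2}{-10} h = - 2 \left(-2\right) \left(- \frac{1}{10}\right) h = - 2 \frac{h}{5} = - \frac{2 h}{5}$)
$P{\left(X{\left(\frac{6}{-4} - \frac{5}{-6},2 \right)} \right)} + 46518 = - \frac{2 \left(3 + 3 \left(\frac{6}{-4} - \frac{5}{-6}\right)\right)}{5} + 46518 = - \frac{2 \left(3 + 3 \left(6 \left(- \frac{1}{4}\right) - - \frac{5}{6}\right)\right)}{5} + 46518 = - \frac{2 \left(3 + 3 \left(- \frac{3}{2} + \frac{5}{6}\right)\right)}{5} + 46518 = - \frac{2 \left(3 + 3 \left(- \frac{2}{3}\right)\right)}{5} + 46518 = - \frac{2 \left(3 - 2\right)}{5} + 46518 = \left(- \frac{2}{5}\right) 1 + 46518 = - \frac{2}{5} + 46518 = \frac{232588}{5}$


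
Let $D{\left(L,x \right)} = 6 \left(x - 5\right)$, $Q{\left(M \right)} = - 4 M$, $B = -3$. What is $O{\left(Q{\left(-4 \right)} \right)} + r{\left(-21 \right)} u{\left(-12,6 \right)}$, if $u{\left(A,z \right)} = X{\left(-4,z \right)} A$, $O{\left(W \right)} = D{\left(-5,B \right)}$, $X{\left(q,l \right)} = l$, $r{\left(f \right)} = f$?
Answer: $1464$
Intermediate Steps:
$D{\left(L,x \right)} = -30 + 6 x$ ($D{\left(L,x \right)} = 6 \left(-5 + x\right) = -30 + 6 x$)
$O{\left(W \right)} = -48$ ($O{\left(W \right)} = -30 + 6 \left(-3\right) = -30 - 18 = -48$)
$u{\left(A,z \right)} = A z$ ($u{\left(A,z \right)} = z A = A z$)
$O{\left(Q{\left(-4 \right)} \right)} + r{\left(-21 \right)} u{\left(-12,6 \right)} = -48 - 21 \left(\left(-12\right) 6\right) = -48 - -1512 = -48 + 1512 = 1464$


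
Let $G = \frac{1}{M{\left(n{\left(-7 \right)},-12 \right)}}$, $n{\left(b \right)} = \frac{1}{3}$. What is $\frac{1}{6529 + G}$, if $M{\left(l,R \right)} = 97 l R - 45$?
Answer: $\frac{433}{2827056} \approx 0.00015316$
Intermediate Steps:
$n{\left(b \right)} = \frac{1}{3}$
$M{\left(l,R \right)} = -45 + 97 R l$ ($M{\left(l,R \right)} = 97 R l - 45 = -45 + 97 R l$)
$G = - \frac{1}{433}$ ($G = \frac{1}{-45 + 97 \left(-12\right) \frac{1}{3}} = \frac{1}{-45 - 388} = \frac{1}{-433} = - \frac{1}{433} \approx -0.0023095$)
$\frac{1}{6529 + G} = \frac{1}{6529 - \frac{1}{433}} = \frac{1}{\frac{2827056}{433}} = \frac{433}{2827056}$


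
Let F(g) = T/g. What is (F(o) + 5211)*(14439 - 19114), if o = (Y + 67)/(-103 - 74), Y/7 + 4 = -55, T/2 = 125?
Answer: -4317960900/173 ≈ -2.4959e+7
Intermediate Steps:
T = 250 (T = 2*125 = 250)
Y = -413 (Y = -28 + 7*(-55) = -28 - 385 = -413)
o = 346/177 (o = (-413 + 67)/(-103 - 74) = -346/(-177) = -346*(-1/177) = 346/177 ≈ 1.9548)
F(g) = 250/g
(F(o) + 5211)*(14439 - 19114) = (250/(346/177) + 5211)*(14439 - 19114) = (250*(177/346) + 5211)*(-4675) = (22125/173 + 5211)*(-4675) = (923628/173)*(-4675) = -4317960900/173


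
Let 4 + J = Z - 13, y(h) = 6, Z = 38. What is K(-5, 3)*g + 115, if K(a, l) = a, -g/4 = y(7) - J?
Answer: -185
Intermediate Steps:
J = 21 (J = -4 + (38 - 13) = -4 + 25 = 21)
g = 60 (g = -4*(6 - 1*21) = -4*(6 - 21) = -4*(-15) = 60)
K(-5, 3)*g + 115 = -5*60 + 115 = -300 + 115 = -185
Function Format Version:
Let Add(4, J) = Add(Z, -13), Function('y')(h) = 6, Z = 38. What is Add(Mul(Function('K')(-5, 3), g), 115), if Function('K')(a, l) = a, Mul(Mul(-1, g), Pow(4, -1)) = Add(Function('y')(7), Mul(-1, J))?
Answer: -185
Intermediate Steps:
J = 21 (J = Add(-4, Add(38, -13)) = Add(-4, 25) = 21)
g = 60 (g = Mul(-4, Add(6, Mul(-1, 21))) = Mul(-4, Add(6, -21)) = Mul(-4, -15) = 60)
Add(Mul(Function('K')(-5, 3), g), 115) = Add(Mul(-5, 60), 115) = Add(-300, 115) = -185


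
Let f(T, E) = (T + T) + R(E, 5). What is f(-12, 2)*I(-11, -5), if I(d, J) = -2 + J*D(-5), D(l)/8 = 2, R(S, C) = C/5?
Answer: 1886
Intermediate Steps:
R(S, C) = C/5 (R(S, C) = C*(⅕) = C/5)
D(l) = 16 (D(l) = 8*2 = 16)
f(T, E) = 1 + 2*T (f(T, E) = (T + T) + (⅕)*5 = 2*T + 1 = 1 + 2*T)
I(d, J) = -2 + 16*J (I(d, J) = -2 + J*16 = -2 + 16*J)
f(-12, 2)*I(-11, -5) = (1 + 2*(-12))*(-2 + 16*(-5)) = (1 - 24)*(-2 - 80) = -23*(-82) = 1886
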